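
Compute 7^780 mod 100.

By repeated squaring mod 100: 7^1≡7, 7^2≡49, 7^4≡1, 7^8≡1, 7^16≡1, 7^32≡1, 7^64≡1, 7^128≡1, 7^256≡1, 7^512≡1.
Since 780 = 4 + 8 + 256 + 512 in binary, 7^780 ≡ 1·1·1·1 ≡ 1 (mod 100).

1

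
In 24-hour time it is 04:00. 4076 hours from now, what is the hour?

0

Dividing 4076 by 24 gives quotient 169 and remainder 20.
(4 + 20) mod 24 = 0.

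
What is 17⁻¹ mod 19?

9

19 = 1·17 + 2
17 = 8·2 + 1
2 = 2·1 + 0
Back-substituting gives 17·9 ≡ 1 (mod 19).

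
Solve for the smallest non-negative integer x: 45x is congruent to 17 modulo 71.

45⁻¹ ≡ 30 (mod 71) because 45·30 = 1350 = 19·71 + 1.
Multiplying both sides by 30: x ≡ 30·17 = 510 ≡ 13 (mod 71).

13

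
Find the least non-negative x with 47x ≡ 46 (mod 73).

47⁻¹ ≡ 14 (mod 73) because 47·14 = 658 = 9·73 + 1.
So x ≡ 14·46 = 644 ≡ 60 (mod 73).

60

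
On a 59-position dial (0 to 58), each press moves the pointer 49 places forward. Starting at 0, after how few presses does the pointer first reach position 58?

6

The inverse of 49 mod 59 is 53 (since 49·53 = 2597 ≡ 1).
So x ≡ 53·58 = 3074 ≡ 6 (mod 59).
Check: 49·6 = 294 = 4·59 + 58.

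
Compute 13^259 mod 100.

77

By repeated squaring mod 100: 13^1≡13, 13^2≡69, 13^4≡61, 13^8≡21, 13^16≡41, 13^32≡81, 13^64≡61, 13^128≡21, 13^256≡41.
259 = 1 + 2 + 256, so 13^259 ≡ 13·69·41 ≡ 77 (mod 100).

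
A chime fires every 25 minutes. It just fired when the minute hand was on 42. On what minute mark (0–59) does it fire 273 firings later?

27

273·25 = 6825.
6825 − 113·60 = 45, so 6825 ≡ 45 (mod 60).
(42 + 45) mod 60 = 27.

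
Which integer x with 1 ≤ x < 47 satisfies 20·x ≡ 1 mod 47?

47 = 2·20 + 7
20 = 2·7 + 6
7 = 1·6 + 1
6 = 6·1 + 0
Back-substituting gives 20·40 ≡ 1 (mod 47).

40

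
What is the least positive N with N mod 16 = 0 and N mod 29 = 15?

x ≡ 0 (mod 16) gives x ∈ {0, 16, 32, 48, 64, 80, 96, 112, …}.
The first of these with x mod 29 = 15 is 160.

160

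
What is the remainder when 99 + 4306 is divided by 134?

117

4306 mod 134 = 18 (since 32·134 = 4288).
(99 + 18) mod 134 = 117.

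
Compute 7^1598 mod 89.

Successive squares of 7 mod 89: 7^1≡7, 7^2≡49, 7^4≡87, 7^8≡4, 7^16≡16, 7^32≡78, 7^64≡32, 7^128≡45, 7^256≡67, 7^512≡39, 7^1024≡8.
Since 1598 = 2 + 4 + 8 + 16 + 32 + 512 + 1024 in binary, 7^1598 ≡ 49·87·4·16·78·39·8 ≡ 53 (mod 89).

53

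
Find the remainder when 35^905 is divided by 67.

16

Successive squares of 35 mod 67: 35^1≡35, 35^2≡19, 35^4≡26, 35^8≡6, 35^16≡36, 35^32≡23, 35^64≡60, 35^128≡49, 35^256≡56, 35^512≡54.
Since 905 = 1 + 8 + 128 + 256 + 512 in binary, 35^905 ≡ 35·6·49·56·54 ≡ 16 (mod 67).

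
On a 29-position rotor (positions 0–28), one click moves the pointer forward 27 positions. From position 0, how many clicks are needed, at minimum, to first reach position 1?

29 = 1·27 + 2
27 = 13·2 + 1
2 = 2·1 + 0
Back-substituting gives 27·14 ≡ 1 (mod 29).

14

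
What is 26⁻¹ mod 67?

67 = 2·26 + 15
26 = 1·15 + 11
15 = 1·11 + 4
11 = 2·4 + 3
4 = 1·3 + 1
3 = 3·1 + 0
Back-substituting gives 26·49 ≡ 1 (mod 67).

49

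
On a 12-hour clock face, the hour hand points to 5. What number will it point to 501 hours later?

Dividing 501 by 12 gives quotient 41 and remainder 9.
5 + 9 → 2 on a 12-hour dial.

2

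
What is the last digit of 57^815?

The units digit of 57^n cycles with period 4: 7, 9, 3, 1, …
815 leaves remainder 3 on division by 4, so 57^815 ends in 3.

3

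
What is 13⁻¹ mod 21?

13

21 = 1·13 + 8
13 = 1·8 + 5
8 = 1·5 + 3
5 = 1·3 + 2
3 = 1·2 + 1
2 = 2·1 + 0
Back-substituting gives 13·13 ≡ 1 (mod 21).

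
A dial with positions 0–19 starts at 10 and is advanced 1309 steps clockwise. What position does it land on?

Dividing 1309 by 20 gives quotient 65 and remainder 9.
(10 + 9) mod 20 = 19.

19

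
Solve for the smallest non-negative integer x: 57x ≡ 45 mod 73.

The inverse of 57 mod 73 is 41 (since 57·41 = 2337 ≡ 1).
Multiplying both sides by 41: x ≡ 41·45 = 1845 ≡ 20 (mod 73).
Check: 57·20 = 1140 = 15·73 + 45.

20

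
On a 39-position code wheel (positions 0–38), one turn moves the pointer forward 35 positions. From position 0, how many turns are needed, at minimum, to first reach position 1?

39 = 1·35 + 4
35 = 8·4 + 3
4 = 1·3 + 1
3 = 3·1 + 0
Back-substituting gives 35·29 ≡ 1 (mod 39).

29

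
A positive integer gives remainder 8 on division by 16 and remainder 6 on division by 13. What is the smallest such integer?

x ≡ 6 (mod 13) gives x ∈ {6, 19, 32, 45, 58, 71, 84, 97, …}.
The first of these with x mod 16 = 8 is 136.

136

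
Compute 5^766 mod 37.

30

Successive squares of 5 mod 37: 5^1≡5, 5^2≡25, 5^4≡33, 5^8≡16, 5^16≡34, 5^32≡9, 5^64≡7, 5^128≡12, 5^256≡33, 5^512≡16.
Since 766 = 2 + 4 + 8 + 16 + 32 + 64 + 128 + 512 in binary, 5^766 ≡ 25·33·16·34·9·7·12·16 ≡ 30 (mod 37).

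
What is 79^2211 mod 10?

Powers of 9 mod 10 repeat with period 2: 9, 1.
2211 leaves remainder 1 on division by 2, so 79^2211 ends in 9.

9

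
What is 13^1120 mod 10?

1

The units digit of 13^n cycles with period 4: 3, 9, 7, 1, …
1120 mod 4 = 0, so the last digit matches 3^4 = 1.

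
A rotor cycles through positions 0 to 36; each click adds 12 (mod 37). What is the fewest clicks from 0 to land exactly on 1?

34

12·34 = 408 = 11·37 + 1, so 12⁻¹ ≡ 34 (mod 37).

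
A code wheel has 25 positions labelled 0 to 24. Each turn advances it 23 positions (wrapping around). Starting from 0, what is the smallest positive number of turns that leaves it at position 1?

12

25 = 1·23 + 2
23 = 11·2 + 1
2 = 2·1 + 0
Back-substituting gives 23·12 ≡ 1 (mod 25).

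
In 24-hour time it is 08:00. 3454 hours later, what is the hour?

6

Dividing 3454 by 24 gives quotient 143 and remainder 22.
(8 + 22) mod 24 = 6.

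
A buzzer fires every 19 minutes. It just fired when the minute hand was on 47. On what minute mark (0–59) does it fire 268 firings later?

268·19 = 5092.
5092 mod 60 = 52 (since 84·60 = 5040).
(47 + 52) mod 60 = 39.

39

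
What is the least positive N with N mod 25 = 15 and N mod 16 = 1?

x ≡ 1 (mod 16) gives x ∈ {1, 17, 33, 49, 65}.
The first of these with x mod 25 = 15 is 65.

65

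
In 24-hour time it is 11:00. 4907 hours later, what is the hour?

4907 mod 24 = 11 (since 204·24 = 4896).
(11 + 11) mod 24 = 22.

22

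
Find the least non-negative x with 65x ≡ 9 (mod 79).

5

65⁻¹ ≡ 62 (mod 79) because 65·62 = 4030 = 51·79 + 1.
Multiplying both sides by 62: x ≡ 62·9 = 558 ≡ 5 (mod 79).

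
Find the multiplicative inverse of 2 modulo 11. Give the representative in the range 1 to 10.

11 = 5·2 + 1
2 = 2·1 + 0
Back-substituting gives 2·6 ≡ 1 (mod 11).

6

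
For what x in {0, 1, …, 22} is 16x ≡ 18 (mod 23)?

4

The inverse of 16 mod 23 is 13 (since 16·13 = 208 ≡ 1).
So x ≡ 13·18 = 234 ≡ 4 (mod 23).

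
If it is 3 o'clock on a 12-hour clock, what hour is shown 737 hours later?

8

737 − 61·12 = 5, so 737 ≡ 5 (mod 12).
3 + 5 → 8 on a 12-hour dial.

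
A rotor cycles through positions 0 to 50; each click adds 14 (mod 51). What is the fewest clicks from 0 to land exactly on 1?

14·11 = 154 = 3·51 + 1, so 14⁻¹ ≡ 11 (mod 51).

11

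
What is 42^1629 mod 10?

Last digits of 2^n: 2, 4, 8, 6 (period 4).
1629 leaves remainder 1 on division by 4, so 42^1629 ends in 2.

2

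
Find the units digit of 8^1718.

Last digits of 8^n: 8, 4, 2, 6 (period 4).
1718 leaves remainder 2 on division by 4, so 8^1718 ends in 4.

4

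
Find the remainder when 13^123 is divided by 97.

28

Square-and-reduce mod 97: 13^1≡13, 13^2≡72, 13^4≡43, 13^8≡6, 13^16≡36, 13^32≡35, 13^64≡61.
Since 123 = 1 + 2 + 8 + 16 + 32 + 64 in binary, 13^123 ≡ 13·72·6·36·35·61 ≡ 28 (mod 97).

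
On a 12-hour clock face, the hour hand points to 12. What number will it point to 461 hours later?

5

Dividing 461 by 12 gives quotient 38 and remainder 5.
12 + 5 → 5 on a 12-hour dial.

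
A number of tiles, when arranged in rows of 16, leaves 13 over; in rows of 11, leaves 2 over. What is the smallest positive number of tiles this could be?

13

Since 11·3 ≡ 1 (mod 16), take x = 2 + 11·((13−2)·3 mod 16) = 2 + 11·1 = 13.
Check: 13 mod 16 = 13, 13 mod 11 = 2.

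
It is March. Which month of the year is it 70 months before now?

Dividing 70 by 12 gives quotient 5 and remainder 10.
March − 10 months → May.

May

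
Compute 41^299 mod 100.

61

Successive squares of 41 mod 100: 41^1≡41, 41^2≡81, 41^4≡61, 41^8≡21, 41^16≡41, 41^32≡81, 41^64≡61, 41^128≡21, 41^256≡41.
299 = 1 + 2 + 8 + 32 + 256, so 41^299 ≡ 41·81·21·81·41 ≡ 61 (mod 100).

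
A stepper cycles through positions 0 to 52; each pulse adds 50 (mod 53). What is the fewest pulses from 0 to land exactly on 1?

35

50·35 = 1750 = 33·53 + 1, so 50⁻¹ ≡ 35 (mod 53).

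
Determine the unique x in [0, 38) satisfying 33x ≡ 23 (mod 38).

33⁻¹ ≡ 15 (mod 38) because 33·15 = 495 = 13·38 + 1.
Multiplying both sides by 15: x ≡ 15·23 = 345 ≡ 3 (mod 38).
Check: 33·3 = 99 = 2·38 + 23.

3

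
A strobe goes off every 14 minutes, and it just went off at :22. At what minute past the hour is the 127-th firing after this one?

0

127·14 = 1778.
Dividing 1778 by 60 gives quotient 29 and remainder 38.
(22 + 38) mod 60 = 0.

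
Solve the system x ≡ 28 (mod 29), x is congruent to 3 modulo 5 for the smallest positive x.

Since 5·6 ≡ 1 (mod 29), take x = 3 + 5·((28−3)·6 mod 29) = 3 + 5·5 = 28.
Check: 28 mod 29 = 28, 28 mod 5 = 3.

28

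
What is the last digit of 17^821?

The units digit of 17^n cycles with period 4: 7, 9, 3, 1, …
821 leaves remainder 1 on division by 4, so 17^821 ends in 7.

7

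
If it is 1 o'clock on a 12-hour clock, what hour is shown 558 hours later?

558 mod 12 = 6 (since 46·12 = 552).
1 + 6 → 7 on a 12-hour dial.

7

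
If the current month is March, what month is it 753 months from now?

753 − 62·12 = 9, so 753 ≡ 9 (mod 12).
March + 9 months → December.

December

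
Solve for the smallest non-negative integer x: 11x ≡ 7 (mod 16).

5

The inverse of 11 mod 16 is 3 (since 11·3 = 33 ≡ 1).
Multiplying both sides by 3: x ≡ 3·7 = 21 ≡ 5 (mod 16).
Check: 11·5 = 55 = 3·16 + 7.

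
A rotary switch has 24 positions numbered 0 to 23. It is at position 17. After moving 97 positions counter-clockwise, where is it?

16

97 = 4·24 + 1, so 97 mod 24 = 1.
(17 − 1) mod 24 = 16.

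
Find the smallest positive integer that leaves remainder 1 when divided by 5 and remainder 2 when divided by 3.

11

Since 3·2 ≡ 1 (mod 5), take x = 2 + 3·((1−2)·2 mod 5) = 2 + 3·3 = 11.
Check: 11 mod 5 = 1, 11 mod 3 = 2.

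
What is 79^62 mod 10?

1

Powers of 9 mod 10 repeat with period 2: 9, 1.
62 leaves remainder 0 on division by 2, so 79^62 ends in 1.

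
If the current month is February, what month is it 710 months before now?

710 − 59·12 = 2, so 710 ≡ 2 (mod 12).
February − 2 months → December.

December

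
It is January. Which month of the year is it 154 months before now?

March

Dividing 154 by 12 gives quotient 12 and remainder 10.
January − 10 months → March.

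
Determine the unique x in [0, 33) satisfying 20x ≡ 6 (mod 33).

The inverse of 20 mod 33 is 5 (since 20·5 = 100 ≡ 1).
So x ≡ 5·6 = 30 ≡ 30 (mod 33).

30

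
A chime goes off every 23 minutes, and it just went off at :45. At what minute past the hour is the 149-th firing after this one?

149·23 = 3427.
3427 = 57·60 + 7, so 3427 mod 60 = 7.
(45 + 7) mod 60 = 52.

52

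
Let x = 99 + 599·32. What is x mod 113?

57

599·32 = 19168.
Dividing 19168 by 113 gives quotient 169 and remainder 71.
(99 + 71) mod 113 = 57.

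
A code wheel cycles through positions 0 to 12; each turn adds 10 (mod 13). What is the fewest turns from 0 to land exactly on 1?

13 = 1·10 + 3
10 = 3·3 + 1
3 = 3·1 + 0
Back-substituting gives 10·4 ≡ 1 (mod 13).

4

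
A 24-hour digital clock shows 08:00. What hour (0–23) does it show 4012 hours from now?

4012 mod 24 = 4 (since 167·24 = 4008).
(8 + 4) mod 24 = 12.

12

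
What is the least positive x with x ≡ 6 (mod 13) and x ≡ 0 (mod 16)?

Since 16·9 ≡ 1 (mod 13), take x = 0 + 16·((6−0)·9 mod 13) = 0 + 16·2 = 32.
Check: 32 mod 13 = 6, 32 mod 16 = 0.

32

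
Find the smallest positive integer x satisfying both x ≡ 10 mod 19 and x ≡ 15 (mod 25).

390

x ≡ 10 (mod 19) gives x ∈ {10, 29, 48, 67, 86, 105, 124, 143, …}.
The first of these with x mod 25 = 15 is 390.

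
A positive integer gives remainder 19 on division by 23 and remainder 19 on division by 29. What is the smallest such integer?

19

x ≡ 19 (mod 23) gives x ∈ {19}.
The first of these with x mod 29 = 19 is 19.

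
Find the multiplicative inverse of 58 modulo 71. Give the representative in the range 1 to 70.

58·60 = 3480 = 49·71 + 1, so 58⁻¹ ≡ 60 (mod 71).

60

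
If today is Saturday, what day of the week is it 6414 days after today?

6414 = 916·7 + 2, so 6414 mod 7 = 2.
Saturday + 2 days → Monday.

Monday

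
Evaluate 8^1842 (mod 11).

By repeated squaring mod 11: 8^1≡8, 8^2≡9, 8^4≡4, 8^8≡5, 8^16≡3, 8^32≡9, 8^64≡4, 8^128≡5, 8^256≡3, 8^512≡9, 8^1024≡4.
1842 = 2 + 16 + 32 + 256 + 512 + 1024, so 8^1842 ≡ 9·3·9·3·9·4 ≡ 9 (mod 11).

9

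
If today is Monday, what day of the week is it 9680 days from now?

Sunday

9680 mod 7 = 6 (since 1382·7 = 9674).
Monday + 6 days → Sunday.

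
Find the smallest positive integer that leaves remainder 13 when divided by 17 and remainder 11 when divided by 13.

115

x ≡ 11 (mod 13) gives x ∈ {11, 24, 37, 50, 63, 76, 89, 102, …}.
The first of these with x mod 17 = 13 is 115.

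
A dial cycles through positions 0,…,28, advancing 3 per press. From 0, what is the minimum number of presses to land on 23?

The inverse of 3 mod 29 is 10 (since 3·10 = 30 ≡ 1).
Multiplying both sides by 10: x ≡ 10·23 = 230 ≡ 27 (mod 29).

27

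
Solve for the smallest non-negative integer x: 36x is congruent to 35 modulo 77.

63

36⁻¹ ≡ 15 (mod 77) because 36·15 = 540 = 7·77 + 1.
So x ≡ 15·35 = 525 ≡ 63 (mod 77).
Check: 36·63 = 2268 = 29·77 + 35.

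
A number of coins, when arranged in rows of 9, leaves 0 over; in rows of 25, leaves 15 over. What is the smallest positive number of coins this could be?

90

x ≡ 0 (mod 9) gives x ∈ {0, 9, 18, 27, 36, 45, 54, 63, …}.
The first of these with x mod 25 = 15 is 90.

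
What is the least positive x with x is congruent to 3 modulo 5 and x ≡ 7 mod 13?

Since 13·2 ≡ 1 (mod 5), take x = 7 + 13·((3−7)·2 mod 5) = 7 + 13·2 = 33.
Check: 33 mod 5 = 3, 33 mod 13 = 7.

33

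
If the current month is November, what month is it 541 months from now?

December

541 − 45·12 = 1, so 541 ≡ 1 (mod 12).
November + 1 month → December.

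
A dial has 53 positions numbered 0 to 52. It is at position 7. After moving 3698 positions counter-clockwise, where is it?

3698 mod 53 = 41 (since 69·53 = 3657).
(7 − 41) mod 53 = 19.

19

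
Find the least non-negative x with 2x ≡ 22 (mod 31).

The inverse of 2 mod 31 is 16 (since 2·16 = 32 ≡ 1).
So x ≡ 16·22 = 352 ≡ 11 (mod 31).

11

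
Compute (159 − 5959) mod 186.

152

5959 mod 186 = 7 (since 32·186 = 5952).
(159 − 7) mod 186 = 152.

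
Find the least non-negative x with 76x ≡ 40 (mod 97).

The inverse of 76 mod 97 is 60 (since 76·60 = 4560 ≡ 1).
Multiplying both sides by 60: x ≡ 60·40 = 2400 ≡ 72 (mod 97).
Check: 76·72 = 5472 = 56·97 + 40.

72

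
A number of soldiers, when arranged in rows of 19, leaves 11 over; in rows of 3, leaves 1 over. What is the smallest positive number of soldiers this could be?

Since 3·13 ≡ 1 (mod 19), take x = 1 + 3·((11−1)·13 mod 19) = 1 + 3·16 = 49.
Check: 49 mod 19 = 11, 49 mod 3 = 1.

49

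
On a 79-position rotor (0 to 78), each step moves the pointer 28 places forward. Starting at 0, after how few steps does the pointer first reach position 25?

The inverse of 28 mod 79 is 48 (since 28·48 = 1344 ≡ 1).
Multiplying both sides by 48: x ≡ 48·25 = 1200 ≡ 15 (mod 79).

15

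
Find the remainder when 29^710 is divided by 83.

By repeated squaring mod 83: 29^1≡29, 29^2≡11, 29^4≡38, 29^8≡33, 29^16≡10, 29^32≡17, 29^64≡40, 29^128≡23, 29^256≡31, 29^512≡48.
Since 710 = 2 + 4 + 64 + 128 + 512 in binary, 29^710 ≡ 11·38·40·23·48 ≡ 12 (mod 83).

12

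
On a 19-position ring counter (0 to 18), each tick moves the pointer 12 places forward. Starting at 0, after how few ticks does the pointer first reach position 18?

11

12⁻¹ ≡ 8 (mod 19) because 12·8 = 96 = 5·19 + 1.
Multiplying both sides by 8: x ≡ 8·18 = 144 ≡ 11 (mod 19).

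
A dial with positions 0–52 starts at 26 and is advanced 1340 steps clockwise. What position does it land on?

Dividing 1340 by 53 gives quotient 25 and remainder 15.
(26 + 15) mod 53 = 41.

41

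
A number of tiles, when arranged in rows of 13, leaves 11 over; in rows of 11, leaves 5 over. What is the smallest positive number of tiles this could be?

115

Since 11·6 ≡ 1 (mod 13), take x = 5 + 11·((11−5)·6 mod 13) = 5 + 11·10 = 115.
Check: 115 mod 13 = 11, 115 mod 11 = 5.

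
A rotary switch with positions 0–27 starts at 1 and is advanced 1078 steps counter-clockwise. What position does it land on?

15

1078 = 38·28 + 14, so 1078 mod 28 = 14.
(1 − 14) mod 28 = 15.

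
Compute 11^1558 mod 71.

By repeated squaring mod 71: 11^1≡11, 11^2≡50, 11^4≡15, 11^8≡12, 11^16≡2, 11^32≡4, 11^64≡16, 11^128≡43, 11^256≡3, 11^512≡9, 11^1024≡10.
Since 1558 = 2 + 4 + 16 + 512 + 1024 in binary, 11^1558 ≡ 50·15·2·9·10 ≡ 29 (mod 71).

29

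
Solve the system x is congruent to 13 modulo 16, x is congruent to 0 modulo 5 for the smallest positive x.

45

Since 5·13 ≡ 1 (mod 16), take x = 0 + 5·((13−0)·13 mod 16) = 0 + 5·9 = 45.
Check: 45 mod 16 = 13, 45 mod 5 = 0.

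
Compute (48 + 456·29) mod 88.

456·29 = 13224.
Dividing 13224 by 88 gives quotient 150 and remainder 24.
(48 + 24) mod 88 = 72.

72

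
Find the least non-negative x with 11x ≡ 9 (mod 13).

2

The inverse of 11 mod 13 is 6 (since 11·6 = 66 ≡ 1).
So x ≡ 6·9 = 54 ≡ 2 (mod 13).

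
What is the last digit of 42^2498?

Last digits of 2^n: 2, 4, 8, 6 (period 4).
2498 leaves remainder 2 on division by 4, so 42^2498 ends in 4.

4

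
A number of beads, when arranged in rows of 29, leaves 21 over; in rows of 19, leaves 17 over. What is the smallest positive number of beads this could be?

x ≡ 17 (mod 19) gives x ∈ {17, 36, 55, 74, 93, 112, 131, 150, …}.
The first of these with x mod 29 = 21 is 340.

340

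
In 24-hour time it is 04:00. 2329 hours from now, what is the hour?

5

2329 − 97·24 = 1, so 2329 ≡ 1 (mod 24).
(4 + 1) mod 24 = 5.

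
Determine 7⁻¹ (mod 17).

17 = 2·7 + 3
7 = 2·3 + 1
3 = 3·1 + 0
Back-substituting gives 7·5 ≡ 1 (mod 17).

5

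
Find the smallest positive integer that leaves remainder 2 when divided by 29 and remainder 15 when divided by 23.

176

x ≡ 15 (mod 23) gives x ∈ {15, 38, 61, 84, 107, 130, 153, 176}.
The first of these with x mod 29 = 2 is 176.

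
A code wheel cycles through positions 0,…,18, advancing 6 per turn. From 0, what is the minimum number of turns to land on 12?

The inverse of 6 mod 19 is 16 (since 6·16 = 96 ≡ 1).
So x ≡ 16·12 = 192 ≡ 2 (mod 19).
Check: 6·2 = 12 = 0·19 + 12.

2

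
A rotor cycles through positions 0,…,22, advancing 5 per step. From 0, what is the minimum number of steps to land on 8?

The inverse of 5 mod 23 is 14 (since 5·14 = 70 ≡ 1).
So x ≡ 14·8 = 112 ≡ 20 (mod 23).

20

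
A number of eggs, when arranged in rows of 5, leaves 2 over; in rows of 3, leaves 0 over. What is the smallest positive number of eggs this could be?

Since 3·2 ≡ 1 (mod 5), take x = 0 + 3·((2−0)·2 mod 5) = 0 + 3·4 = 12.
Check: 12 mod 5 = 2, 12 mod 3 = 0.

12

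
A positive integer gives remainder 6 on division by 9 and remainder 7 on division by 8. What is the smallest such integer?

15

Since 8·8 ≡ 1 (mod 9), take x = 7 + 8·((6−7)·8 mod 9) = 7 + 8·1 = 15.
Check: 15 mod 9 = 6, 15 mod 8 = 7.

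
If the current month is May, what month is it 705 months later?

February

705 = 58·12 + 9, so 705 mod 12 = 9.
May + 9 months → February.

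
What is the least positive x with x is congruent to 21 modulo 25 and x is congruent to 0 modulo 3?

x ≡ 0 (mod 3) gives x ∈ {0, 3, 6, 9, 12, 15, 18, 21}.
The first of these with x mod 25 = 21 is 21.

21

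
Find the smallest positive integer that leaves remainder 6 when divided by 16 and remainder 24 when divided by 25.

374

x ≡ 6 (mod 16) gives x ∈ {6, 22, 38, 54, 70, 86, 102, 118, …}.
The first of these with x mod 25 = 24 is 374.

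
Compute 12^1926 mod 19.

By repeated squaring mod 19: 12^1≡12, 12^2≡11, 12^4≡7, 12^8≡11, 12^16≡7, 12^32≡11, 12^64≡7, 12^128≡11, 12^256≡7, 12^512≡11, 12^1024≡7.
1926 = 2 + 4 + 128 + 256 + 512 + 1024, so 12^1926 ≡ 11·7·11·7·11·7 ≡ 1 (mod 19).

1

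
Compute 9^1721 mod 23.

By repeated squaring mod 23: 9^1≡9, 9^2≡12, 9^4≡6, 9^8≡13, 9^16≡8, 9^32≡18, 9^64≡2, 9^128≡4, 9^256≡16, 9^512≡3, 9^1024≡9.
Since 1721 = 1 + 8 + 16 + 32 + 128 + 512 + 1024 in binary, 9^1721 ≡ 9·13·8·18·4·3·9 ≡ 8 (mod 23).

8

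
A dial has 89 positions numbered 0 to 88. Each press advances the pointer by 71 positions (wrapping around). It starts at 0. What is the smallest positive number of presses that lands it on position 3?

71⁻¹ ≡ 84 (mod 89) because 71·84 = 5964 = 67·89 + 1.
Multiplying both sides by 84: x ≡ 84·3 = 252 ≡ 74 (mod 89).
Check: 71·74 = 5254 = 59·89 + 3.

74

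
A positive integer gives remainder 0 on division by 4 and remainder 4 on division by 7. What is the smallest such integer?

x ≡ 0 (mod 4) gives x ∈ {0, 4}.
The first of these with x mod 7 = 4 is 4.

4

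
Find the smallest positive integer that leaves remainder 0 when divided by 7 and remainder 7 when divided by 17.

7

x ≡ 0 (mod 7) gives x ∈ {0, 7}.
The first of these with x mod 17 = 7 is 7.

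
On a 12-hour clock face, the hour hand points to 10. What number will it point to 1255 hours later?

5

1255 = 104·12 + 7, so 1255 mod 12 = 7.
10 + 7 → 5 on a 12-hour dial.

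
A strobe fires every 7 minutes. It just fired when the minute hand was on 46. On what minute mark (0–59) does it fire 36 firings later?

58

36·7 = 252.
252 = 4·60 + 12, so 252 mod 60 = 12.
(46 + 12) mod 60 = 58.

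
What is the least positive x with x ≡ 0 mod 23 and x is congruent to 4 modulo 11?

Since 11·21 ≡ 1 (mod 23), take x = 4 + 11·((0−4)·21 mod 23) = 4 + 11·8 = 92.
Check: 92 mod 23 = 0, 92 mod 11 = 4.

92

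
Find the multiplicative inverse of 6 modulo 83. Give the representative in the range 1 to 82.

14

83 = 13·6 + 5
6 = 1·5 + 1
5 = 5·1 + 0
Back-substituting gives 6·14 ≡ 1 (mod 83).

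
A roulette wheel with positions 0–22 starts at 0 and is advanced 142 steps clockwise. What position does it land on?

4

142 mod 23 = 4 (since 6·23 = 138).
(0 + 4) mod 23 = 4.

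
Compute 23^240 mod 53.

1

By repeated squaring mod 53: 23^1≡23, 23^2≡52, 23^4≡1, 23^8≡1, 23^16≡1, 23^32≡1, 23^64≡1, 23^128≡1.
Since 240 = 16 + 32 + 64 + 128 in binary, 23^240 ≡ 1·1·1·1 ≡ 1 (mod 53).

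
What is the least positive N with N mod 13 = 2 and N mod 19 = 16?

x ≡ 2 (mod 13) gives x ∈ {2, 15, 28, 41, 54}.
The first of these with x mod 19 = 16 is 54.

54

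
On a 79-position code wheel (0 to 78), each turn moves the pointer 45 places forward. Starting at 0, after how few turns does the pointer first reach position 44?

The inverse of 45 mod 79 is 72 (since 45·72 = 3240 ≡ 1).
So x ≡ 72·44 = 3168 ≡ 8 (mod 79).

8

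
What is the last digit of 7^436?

The units digit of 7^n cycles with period 4: 7, 9, 3, 1, …
436 leaves remainder 0 on division by 4, so 7^436 ends in 1.

1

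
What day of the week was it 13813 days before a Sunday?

Friday

13813 − 1973·7 = 2, so 13813 ≡ 2 (mod 7).
Sunday − 2 days → Friday.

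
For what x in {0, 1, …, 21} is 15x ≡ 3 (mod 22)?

The inverse of 15 mod 22 is 3 (since 15·3 = 45 ≡ 1).
Multiplying both sides by 3: x ≡ 3·3 = 9 ≡ 9 (mod 22).

9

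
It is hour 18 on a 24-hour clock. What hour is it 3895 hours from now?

1

3895 mod 24 = 7 (since 162·24 = 3888).
(18 + 7) mod 24 = 1.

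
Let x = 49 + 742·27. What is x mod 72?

742·27 = 20034.
20034 = 278·72 + 18, so 20034 mod 72 = 18.
(49 + 18) mod 72 = 67.

67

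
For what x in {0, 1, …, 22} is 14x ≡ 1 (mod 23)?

14⁻¹ ≡ 5 (mod 23) because 14·5 = 70 = 3·23 + 1.
So x ≡ 5·1 = 5 ≡ 5 (mod 23).

5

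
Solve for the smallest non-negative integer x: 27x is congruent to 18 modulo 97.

27⁻¹ ≡ 18 (mod 97) because 27·18 = 486 = 5·97 + 1.
Multiplying both sides by 18: x ≡ 18·18 = 324 ≡ 33 (mod 97).

33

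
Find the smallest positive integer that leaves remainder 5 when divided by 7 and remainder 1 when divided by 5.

Since 5·3 ≡ 1 (mod 7), take x = 1 + 5·((5−1)·3 mod 7) = 1 + 5·5 = 26.
Check: 26 mod 7 = 5, 26 mod 5 = 1.

26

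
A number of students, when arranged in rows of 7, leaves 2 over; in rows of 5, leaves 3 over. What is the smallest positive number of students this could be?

x ≡ 3 (mod 5) gives x ∈ {3, 8, 13, 18, 23}.
The first of these with x mod 7 = 2 is 23.

23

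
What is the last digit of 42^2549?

2

Last digits of 2^n: 2, 4, 8, 6 (period 4).
2549 leaves remainder 1 on division by 4, so 42^2549 ends in 2.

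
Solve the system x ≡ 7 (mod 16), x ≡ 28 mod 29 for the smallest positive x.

x ≡ 7 (mod 16) gives x ∈ {7, 23, 39, 55, 71, 87, 103, 119, …}.
The first of these with x mod 29 = 28 is 231.

231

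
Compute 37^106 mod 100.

9

Square-and-reduce mod 100: 37^1≡37, 37^2≡69, 37^4≡61, 37^8≡21, 37^16≡41, 37^32≡81, 37^64≡61.
Since 106 = 2 + 8 + 32 + 64 in binary, 37^106 ≡ 69·21·81·61 ≡ 9 (mod 100).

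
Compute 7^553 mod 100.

7

Square-and-reduce mod 100: 7^1≡7, 7^2≡49, 7^4≡1, 7^8≡1, 7^16≡1, 7^32≡1, 7^64≡1, 7^128≡1, 7^256≡1, 7^512≡1.
553 = 1 + 8 + 32 + 512, so 7^553 ≡ 7·1·1·1 ≡ 7 (mod 100).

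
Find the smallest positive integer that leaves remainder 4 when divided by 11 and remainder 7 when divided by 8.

x ≡ 7 (mod 8) gives x ∈ {7, 15}.
The first of these with x mod 11 = 4 is 15.

15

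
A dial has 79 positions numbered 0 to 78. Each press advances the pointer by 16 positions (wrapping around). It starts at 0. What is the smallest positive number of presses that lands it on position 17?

6

The inverse of 16 mod 79 is 5 (since 16·5 = 80 ≡ 1).
So x ≡ 5·17 = 85 ≡ 6 (mod 79).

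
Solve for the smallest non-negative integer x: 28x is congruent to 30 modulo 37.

28⁻¹ ≡ 4 (mod 37) because 28·4 = 112 = 3·37 + 1.
So x ≡ 4·30 = 120 ≡ 9 (mod 37).
Check: 28·9 = 252 = 6·37 + 30.

9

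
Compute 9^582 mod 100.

Square-and-reduce mod 100: 9^1≡9, 9^2≡81, 9^4≡61, 9^8≡21, 9^16≡41, 9^32≡81, 9^64≡61, 9^128≡21, 9^256≡41, 9^512≡81.
582 = 2 + 4 + 64 + 512, so 9^582 ≡ 81·61·61·81 ≡ 81 (mod 100).

81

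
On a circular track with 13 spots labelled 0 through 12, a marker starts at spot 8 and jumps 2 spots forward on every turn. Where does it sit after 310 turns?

310·2 = 620.
620 = 47·13 + 9, so 620 mod 13 = 9.
(8 + 9) mod 13 = 4.

4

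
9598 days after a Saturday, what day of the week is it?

Dividing 9598 by 7 gives quotient 1371 and remainder 1.
Saturday + 1 day → Sunday.

Sunday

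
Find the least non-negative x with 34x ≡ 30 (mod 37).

34⁻¹ ≡ 12 (mod 37) because 34·12 = 408 = 11·37 + 1.
Multiplying both sides by 12: x ≡ 12·30 = 360 ≡ 27 (mod 37).
Check: 34·27 = 918 = 24·37 + 30.

27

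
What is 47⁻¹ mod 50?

47·33 = 1551 = 31·50 + 1, so 47⁻¹ ≡ 33 (mod 50).

33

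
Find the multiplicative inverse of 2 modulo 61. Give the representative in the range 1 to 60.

31

2·31 = 62 = 1·61 + 1, so 2⁻¹ ≡ 31 (mod 61).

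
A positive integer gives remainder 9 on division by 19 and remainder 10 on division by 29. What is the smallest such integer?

503

x ≡ 9 (mod 19) gives x ∈ {9, 28, 47, 66, 85, 104, 123, 142, …}.
The first of these with x mod 29 = 10 is 503.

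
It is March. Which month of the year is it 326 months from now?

May

326 = 27·12 + 2, so 326 mod 12 = 2.
March + 2 months → May.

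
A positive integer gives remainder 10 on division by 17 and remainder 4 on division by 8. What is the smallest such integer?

x ≡ 4 (mod 8) gives x ∈ {4, 12, 20, 28, 36, 44}.
The first of these with x mod 17 = 10 is 44.

44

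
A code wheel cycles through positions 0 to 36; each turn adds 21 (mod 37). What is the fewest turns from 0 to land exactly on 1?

30

37 = 1·21 + 16
21 = 1·16 + 5
16 = 3·5 + 1
5 = 5·1 + 0
Back-substituting gives 21·30 ≡ 1 (mod 37).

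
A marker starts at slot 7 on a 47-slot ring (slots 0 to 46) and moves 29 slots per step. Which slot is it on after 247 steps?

247·29 = 7163.
Dividing 7163 by 47 gives quotient 152 and remainder 19.
(7 + 19) mod 47 = 26.

26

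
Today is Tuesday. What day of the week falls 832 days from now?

Monday

832 mod 7 = 6 (since 118·7 = 826).
Tuesday + 6 days → Monday.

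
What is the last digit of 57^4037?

The units digit of 57^n cycles with period 4: 7, 9, 3, 1, …
4037 leaves remainder 1 on division by 4, so 57^4037 ends in 7.

7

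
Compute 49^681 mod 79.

38

Successive squares of 49 mod 79: 49^1≡49, 49^2≡31, 49^4≡13, 49^8≡11, 49^16≡42, 49^32≡26, 49^64≡44, 49^128≡40, 49^256≡20, 49^512≡5.
681 = 1 + 8 + 32 + 128 + 512, so 49^681 ≡ 49·11·26·40·5 ≡ 38 (mod 79).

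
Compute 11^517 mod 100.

71

By repeated squaring mod 100: 11^1≡11, 11^2≡21, 11^4≡41, 11^8≡81, 11^16≡61, 11^32≡21, 11^64≡41, 11^128≡81, 11^256≡61, 11^512≡21.
517 = 1 + 4 + 512, so 11^517 ≡ 11·41·21 ≡ 71 (mod 100).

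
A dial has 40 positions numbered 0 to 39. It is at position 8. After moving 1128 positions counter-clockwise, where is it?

0

1128 − 28·40 = 8, so 1128 ≡ 8 (mod 40).
(8 − 8) mod 40 = 0.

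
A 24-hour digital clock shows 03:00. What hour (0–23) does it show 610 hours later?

13

610 − 25·24 = 10, so 610 ≡ 10 (mod 24).
(3 + 10) mod 24 = 13.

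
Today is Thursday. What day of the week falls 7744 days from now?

Saturday

7744 mod 7 = 2 (since 1106·7 = 7742).
Thursday + 2 days → Saturday.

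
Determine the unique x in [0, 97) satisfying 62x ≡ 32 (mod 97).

85

62⁻¹ ≡ 36 (mod 97) because 62·36 = 2232 = 23·97 + 1.
Multiplying both sides by 36: x ≡ 36·32 = 1152 ≡ 85 (mod 97).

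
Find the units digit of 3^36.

1

The units digit of 3^n cycles with period 4: 3, 9, 7, 1, …
36 mod 4 = 0, so the last digit matches 3^4 = 1.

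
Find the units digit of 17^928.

Last digits of 7^n: 7, 9, 3, 1 (period 4).
928 mod 4 = 0, so the last digit matches 7^4 = 1.

1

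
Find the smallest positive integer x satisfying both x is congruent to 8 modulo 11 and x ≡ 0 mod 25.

250

x ≡ 8 (mod 11) gives x ∈ {8, 19, 30, 41, 52, 63, 74, 85, …}.
The first of these with x mod 25 = 0 is 250.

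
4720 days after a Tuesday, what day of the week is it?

Thursday

4720 mod 7 = 2 (since 674·7 = 4718).
Tuesday + 2 days → Thursday.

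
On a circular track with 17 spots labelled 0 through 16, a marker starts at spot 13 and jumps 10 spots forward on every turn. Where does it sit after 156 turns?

156·10 = 1560.
1560 = 91·17 + 13, so 1560 mod 17 = 13.
(13 + 13) mod 17 = 9.

9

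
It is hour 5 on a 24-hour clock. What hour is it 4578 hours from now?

4578 − 190·24 = 18, so 4578 ≡ 18 (mod 24).
(5 + 18) mod 24 = 23.

23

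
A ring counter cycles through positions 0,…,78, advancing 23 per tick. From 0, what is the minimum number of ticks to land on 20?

The inverse of 23 mod 79 is 55 (since 23·55 = 1265 ≡ 1).
So x ≡ 55·20 = 1100 ≡ 73 (mod 79).

73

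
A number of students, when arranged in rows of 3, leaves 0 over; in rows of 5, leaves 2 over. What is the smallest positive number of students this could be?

12

x ≡ 0 (mod 3) gives x ∈ {0, 3, 6, 9, 12}.
The first of these with x mod 5 = 2 is 12.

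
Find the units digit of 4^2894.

The units digit of 4^n cycles with period 2: 4, 6, …
2894 leaves remainder 0 on division by 2, so 4^2894 ends in 6.

6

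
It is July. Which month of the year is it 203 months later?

June

Dividing 203 by 12 gives quotient 16 and remainder 11.
July + 11 months → June.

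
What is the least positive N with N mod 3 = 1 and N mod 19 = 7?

7

x ≡ 1 (mod 3) gives x ∈ {1, 4, 7}.
The first of these with x mod 19 = 7 is 7.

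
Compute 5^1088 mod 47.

By repeated squaring mod 47: 5^1≡5, 5^2≡25, 5^4≡14, 5^8≡8, 5^16≡17, 5^32≡7, 5^64≡2, 5^128≡4, 5^256≡16, 5^512≡21, 5^1024≡18.
Since 1088 = 64 + 1024 in binary, 5^1088 ≡ 2·18 ≡ 36 (mod 47).

36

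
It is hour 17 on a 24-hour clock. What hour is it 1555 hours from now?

1555 mod 24 = 19 (since 64·24 = 1536).
(17 + 19) mod 24 = 12.

12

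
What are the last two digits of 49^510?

01

Successive squares of 49 mod 100: 49^1≡49, 49^2≡1, 49^4≡1, 49^8≡1, 49^16≡1, 49^32≡1, 49^64≡1, 49^128≡1, 49^256≡1.
Since 510 = 2 + 4 + 8 + 16 + 32 + 64 + 128 + 256 in binary, 49^510 ≡ 1·1·1·1·1·1·1·1 ≡ 1 (mod 100).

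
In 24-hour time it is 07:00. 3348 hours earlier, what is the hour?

3348 = 139·24 + 12, so 3348 mod 24 = 12.
(7 − 12) mod 24 = 19.

19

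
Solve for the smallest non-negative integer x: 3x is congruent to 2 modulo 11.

8

3⁻¹ ≡ 4 (mod 11) because 3·4 = 12 = 1·11 + 1.
So x ≡ 4·2 = 8 ≡ 8 (mod 11).
Check: 3·8 = 24 = 2·11 + 2.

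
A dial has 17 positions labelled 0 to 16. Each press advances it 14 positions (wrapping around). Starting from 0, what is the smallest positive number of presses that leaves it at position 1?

11

17 = 1·14 + 3
14 = 4·3 + 2
3 = 1·2 + 1
2 = 2·1 + 0
Back-substituting gives 14·11 ≡ 1 (mod 17).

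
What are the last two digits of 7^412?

01

Successive squares of 7 mod 100: 7^1≡7, 7^2≡49, 7^4≡1, 7^8≡1, 7^16≡1, 7^32≡1, 7^64≡1, 7^128≡1, 7^256≡1.
Since 412 = 4 + 8 + 16 + 128 + 256 in binary, 7^412 ≡ 1·1·1·1·1 ≡ 1 (mod 100).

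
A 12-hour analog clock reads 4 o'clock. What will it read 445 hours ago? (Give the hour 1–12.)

3

Dividing 445 by 12 gives quotient 37 and remainder 1.
4 − 1 → 3 on a 12-hour dial.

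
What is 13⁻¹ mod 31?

12

31 = 2·13 + 5
13 = 2·5 + 3
5 = 1·3 + 2
3 = 1·2 + 1
2 = 2·1 + 0
Back-substituting gives 13·12 ≡ 1 (mod 31).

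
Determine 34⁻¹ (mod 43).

19

43 = 1·34 + 9
34 = 3·9 + 7
9 = 1·7 + 2
7 = 3·2 + 1
2 = 2·1 + 0
Back-substituting gives 34·19 ≡ 1 (mod 43).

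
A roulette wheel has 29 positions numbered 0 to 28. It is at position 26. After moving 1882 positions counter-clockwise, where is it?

0

1882 mod 29 = 26 (since 64·29 = 1856).
(26 − 26) mod 29 = 0.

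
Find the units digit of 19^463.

The units digit of 19^n cycles with period 2: 9, 1, …
463 leaves remainder 1 on division by 2, so 19^463 ends in 9.

9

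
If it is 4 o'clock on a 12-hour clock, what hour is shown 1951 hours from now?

11

1951 mod 12 = 7 (since 162·12 = 1944).
4 + 7 → 11 on a 12-hour dial.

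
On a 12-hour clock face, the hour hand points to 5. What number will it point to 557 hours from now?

557 − 46·12 = 5, so 557 ≡ 5 (mod 12).
5 + 5 → 10 on a 12-hour dial.

10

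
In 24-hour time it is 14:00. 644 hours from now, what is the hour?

10

644 mod 24 = 20 (since 26·24 = 624).
(14 + 20) mod 24 = 10.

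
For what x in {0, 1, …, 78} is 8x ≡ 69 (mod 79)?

The inverse of 8 mod 79 is 10 (since 8·10 = 80 ≡ 1).
Multiplying both sides by 10: x ≡ 10·69 = 690 ≡ 58 (mod 79).

58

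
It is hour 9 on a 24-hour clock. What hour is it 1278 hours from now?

15

1278 mod 24 = 6 (since 53·24 = 1272).
(9 + 6) mod 24 = 15.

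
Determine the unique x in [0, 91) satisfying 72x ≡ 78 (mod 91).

72⁻¹ ≡ 67 (mod 91) because 72·67 = 4824 = 53·91 + 1.
Multiplying both sides by 67: x ≡ 67·78 = 5226 ≡ 39 (mod 91).
Check: 72·39 = 2808 = 30·91 + 78.

39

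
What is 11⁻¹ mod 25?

16

25 = 2·11 + 3
11 = 3·3 + 2
3 = 1·2 + 1
2 = 2·1 + 0
Back-substituting gives 11·16 ≡ 1 (mod 25).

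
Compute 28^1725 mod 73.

Successive squares of 28 mod 73: 28^1≡28, 28^2≡54, 28^4≡69, 28^8≡16, 28^16≡37, 28^32≡55, 28^64≡32, 28^128≡2, 28^256≡4, 28^512≡16, 28^1024≡37.
1725 = 1 + 4 + 8 + 16 + 32 + 128 + 512 + 1024, so 28^1725 ≡ 28·69·16·37·55·2·16·37 ≡ 66 (mod 73).

66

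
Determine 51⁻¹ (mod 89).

51·7 = 357 = 4·89 + 1, so 51⁻¹ ≡ 7 (mod 89).

7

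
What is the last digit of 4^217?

Powers of 4 mod 10 repeat with period 2: 4, 6.
217 leaves remainder 1 on division by 2, so 4^217 ends in 4.

4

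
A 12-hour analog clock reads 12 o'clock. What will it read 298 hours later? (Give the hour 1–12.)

298 mod 12 = 10 (since 24·12 = 288).
12 + 10 → 10 on a 12-hour dial.

10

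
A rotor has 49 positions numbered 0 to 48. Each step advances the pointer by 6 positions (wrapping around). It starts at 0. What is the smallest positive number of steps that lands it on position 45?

The inverse of 6 mod 49 is 41 (since 6·41 = 246 ≡ 1).
So x ≡ 41·45 = 1845 ≡ 32 (mod 49).
Check: 6·32 = 192 = 3·49 + 45.

32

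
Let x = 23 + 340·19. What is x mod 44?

15

340·19 = 6460.
6460 = 146·44 + 36, so 6460 mod 44 = 36.
(23 + 36) mod 44 = 15.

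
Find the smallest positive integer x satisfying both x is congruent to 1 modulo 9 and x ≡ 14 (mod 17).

x ≡ 1 (mod 9) gives x ∈ {1, 10, 19, 28, 37, 46, 55, 64, …}.
The first of these with x mod 17 = 14 is 82.

82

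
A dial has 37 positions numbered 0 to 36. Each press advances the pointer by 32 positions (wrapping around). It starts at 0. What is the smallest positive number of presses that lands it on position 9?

13

The inverse of 32 mod 37 is 22 (since 32·22 = 704 ≡ 1).
So x ≡ 22·9 = 198 ≡ 13 (mod 37).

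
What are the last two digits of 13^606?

By repeated squaring mod 100: 13^1≡13, 13^2≡69, 13^4≡61, 13^8≡21, 13^16≡41, 13^32≡81, 13^64≡61, 13^128≡21, 13^256≡41, 13^512≡81.
606 = 2 + 4 + 8 + 16 + 64 + 512, so 13^606 ≡ 69·61·21·41·61·81 ≡ 9 (mod 100).

09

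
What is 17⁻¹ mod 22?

13

17·13 = 221 = 10·22 + 1, so 17⁻¹ ≡ 13 (mod 22).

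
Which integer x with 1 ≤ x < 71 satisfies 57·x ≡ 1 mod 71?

71 = 1·57 + 14
57 = 4·14 + 1
14 = 14·1 + 0
Back-substituting gives 57·5 ≡ 1 (mod 71).

5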